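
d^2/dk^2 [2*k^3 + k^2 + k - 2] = 12*k + 2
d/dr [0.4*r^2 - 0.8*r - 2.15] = 0.8*r - 0.8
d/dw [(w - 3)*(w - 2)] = 2*w - 5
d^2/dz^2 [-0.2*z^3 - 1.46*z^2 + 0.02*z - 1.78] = -1.2*z - 2.92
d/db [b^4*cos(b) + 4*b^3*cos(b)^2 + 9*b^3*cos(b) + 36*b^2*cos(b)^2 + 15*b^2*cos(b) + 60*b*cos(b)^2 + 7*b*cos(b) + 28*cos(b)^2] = -b^4*sin(b) - 9*b^3*sin(b) - 4*b^3*sin(2*b) + 4*b^3*cos(b) - 15*b^2*sin(b) - 36*b^2*sin(2*b) + 12*b^2*cos(b)^2 + 27*b^2*cos(b) - 7*b*sin(b) - 60*b*sin(2*b) + 72*b*cos(b)^2 + 30*b*cos(b) - 28*sin(2*b) + 60*cos(b)^2 + 7*cos(b)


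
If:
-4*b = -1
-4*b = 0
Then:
No Solution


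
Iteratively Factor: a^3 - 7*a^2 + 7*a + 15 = (a - 5)*(a^2 - 2*a - 3) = (a - 5)*(a - 3)*(a + 1)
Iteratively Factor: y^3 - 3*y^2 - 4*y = (y)*(y^2 - 3*y - 4) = y*(y - 4)*(y + 1)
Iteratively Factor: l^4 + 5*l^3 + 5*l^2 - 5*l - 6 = (l + 3)*(l^3 + 2*l^2 - l - 2) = (l + 1)*(l + 3)*(l^2 + l - 2) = (l - 1)*(l + 1)*(l + 3)*(l + 2)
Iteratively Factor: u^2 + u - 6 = (u - 2)*(u + 3)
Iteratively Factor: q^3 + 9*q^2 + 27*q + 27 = (q + 3)*(q^2 + 6*q + 9) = (q + 3)^2*(q + 3)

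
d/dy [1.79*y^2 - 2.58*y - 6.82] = 3.58*y - 2.58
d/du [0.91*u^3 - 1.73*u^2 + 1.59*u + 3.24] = 2.73*u^2 - 3.46*u + 1.59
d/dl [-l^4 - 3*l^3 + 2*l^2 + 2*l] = -4*l^3 - 9*l^2 + 4*l + 2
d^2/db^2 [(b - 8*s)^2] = 2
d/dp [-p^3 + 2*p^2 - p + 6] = -3*p^2 + 4*p - 1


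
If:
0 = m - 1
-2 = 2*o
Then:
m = 1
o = -1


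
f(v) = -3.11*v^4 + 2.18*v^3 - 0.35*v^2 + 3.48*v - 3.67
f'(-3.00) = 400.32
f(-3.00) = -328.03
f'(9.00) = -8541.84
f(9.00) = -18816.19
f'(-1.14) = 31.21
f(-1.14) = -16.57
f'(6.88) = -3742.99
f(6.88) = -6254.45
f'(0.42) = 3.42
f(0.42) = -2.21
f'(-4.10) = 973.66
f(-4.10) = -1052.88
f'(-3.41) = 575.18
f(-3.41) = -526.56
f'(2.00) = -71.28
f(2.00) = -30.43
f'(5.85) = -2267.31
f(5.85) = -3201.22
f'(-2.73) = 307.24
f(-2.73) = -232.88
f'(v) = -12.44*v^3 + 6.54*v^2 - 0.7*v + 3.48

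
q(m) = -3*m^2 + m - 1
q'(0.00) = 1.00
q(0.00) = -1.00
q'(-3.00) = 19.00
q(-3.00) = -31.00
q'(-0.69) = 5.14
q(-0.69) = -3.12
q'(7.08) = -41.48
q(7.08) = -144.30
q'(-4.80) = 29.80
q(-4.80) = -74.92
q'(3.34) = -19.04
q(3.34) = -31.13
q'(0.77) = -3.62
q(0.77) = -2.01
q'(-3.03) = 19.18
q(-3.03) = -31.57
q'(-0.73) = 5.38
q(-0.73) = -3.33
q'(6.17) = -36.02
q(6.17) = -109.04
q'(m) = 1 - 6*m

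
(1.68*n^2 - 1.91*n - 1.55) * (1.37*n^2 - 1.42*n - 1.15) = 2.3016*n^4 - 5.0023*n^3 - 1.3433*n^2 + 4.3975*n + 1.7825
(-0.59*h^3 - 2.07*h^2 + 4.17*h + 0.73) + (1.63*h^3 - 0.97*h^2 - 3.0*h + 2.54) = 1.04*h^3 - 3.04*h^2 + 1.17*h + 3.27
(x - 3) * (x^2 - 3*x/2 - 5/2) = x^3 - 9*x^2/2 + 2*x + 15/2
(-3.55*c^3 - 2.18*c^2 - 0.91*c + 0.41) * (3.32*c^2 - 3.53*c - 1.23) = -11.786*c^5 + 5.2939*c^4 + 9.0407*c^3 + 7.2549*c^2 - 0.328*c - 0.5043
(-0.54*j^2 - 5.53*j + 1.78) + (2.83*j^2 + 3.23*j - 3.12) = 2.29*j^2 - 2.3*j - 1.34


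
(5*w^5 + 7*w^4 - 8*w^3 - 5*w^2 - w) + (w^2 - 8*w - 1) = 5*w^5 + 7*w^4 - 8*w^3 - 4*w^2 - 9*w - 1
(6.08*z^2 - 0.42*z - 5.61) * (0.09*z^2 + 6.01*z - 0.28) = 0.5472*z^4 + 36.503*z^3 - 4.7315*z^2 - 33.5985*z + 1.5708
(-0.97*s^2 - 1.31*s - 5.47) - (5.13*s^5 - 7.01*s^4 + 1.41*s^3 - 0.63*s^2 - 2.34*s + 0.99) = -5.13*s^5 + 7.01*s^4 - 1.41*s^3 - 0.34*s^2 + 1.03*s - 6.46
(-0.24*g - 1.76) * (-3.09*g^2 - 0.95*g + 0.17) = 0.7416*g^3 + 5.6664*g^2 + 1.6312*g - 0.2992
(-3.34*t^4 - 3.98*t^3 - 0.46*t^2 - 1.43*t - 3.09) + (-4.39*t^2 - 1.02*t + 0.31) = -3.34*t^4 - 3.98*t^3 - 4.85*t^2 - 2.45*t - 2.78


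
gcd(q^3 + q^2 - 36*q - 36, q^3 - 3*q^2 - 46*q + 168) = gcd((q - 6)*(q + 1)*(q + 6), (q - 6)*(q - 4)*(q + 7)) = q - 6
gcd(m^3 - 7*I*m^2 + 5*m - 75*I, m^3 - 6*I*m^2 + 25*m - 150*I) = m - 5*I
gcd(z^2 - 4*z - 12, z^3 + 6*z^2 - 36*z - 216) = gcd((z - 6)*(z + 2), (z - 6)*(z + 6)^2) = z - 6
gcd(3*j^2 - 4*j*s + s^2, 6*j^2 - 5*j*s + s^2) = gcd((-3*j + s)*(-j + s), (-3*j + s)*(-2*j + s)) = -3*j + s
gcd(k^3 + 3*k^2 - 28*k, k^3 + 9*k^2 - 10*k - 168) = k^2 + 3*k - 28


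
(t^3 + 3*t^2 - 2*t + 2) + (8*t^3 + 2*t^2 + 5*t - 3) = 9*t^3 + 5*t^2 + 3*t - 1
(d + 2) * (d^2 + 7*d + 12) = d^3 + 9*d^2 + 26*d + 24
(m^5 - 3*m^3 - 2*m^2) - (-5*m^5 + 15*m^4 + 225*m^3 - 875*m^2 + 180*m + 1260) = 6*m^5 - 15*m^4 - 228*m^3 + 873*m^2 - 180*m - 1260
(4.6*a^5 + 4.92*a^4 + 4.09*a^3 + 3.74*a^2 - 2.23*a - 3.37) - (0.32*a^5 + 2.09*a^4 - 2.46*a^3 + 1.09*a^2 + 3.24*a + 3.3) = 4.28*a^5 + 2.83*a^4 + 6.55*a^3 + 2.65*a^2 - 5.47*a - 6.67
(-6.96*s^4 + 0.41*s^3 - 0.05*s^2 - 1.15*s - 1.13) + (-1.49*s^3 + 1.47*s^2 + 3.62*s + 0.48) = -6.96*s^4 - 1.08*s^3 + 1.42*s^2 + 2.47*s - 0.65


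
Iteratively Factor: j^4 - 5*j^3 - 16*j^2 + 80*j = (j - 4)*(j^3 - j^2 - 20*j) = j*(j - 4)*(j^2 - j - 20) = j*(j - 5)*(j - 4)*(j + 4)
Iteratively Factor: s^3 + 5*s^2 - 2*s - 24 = (s - 2)*(s^2 + 7*s + 12) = (s - 2)*(s + 3)*(s + 4)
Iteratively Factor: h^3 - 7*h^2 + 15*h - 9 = (h - 3)*(h^2 - 4*h + 3) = (h - 3)*(h - 1)*(h - 3)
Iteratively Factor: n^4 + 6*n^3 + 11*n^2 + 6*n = (n)*(n^3 + 6*n^2 + 11*n + 6) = n*(n + 2)*(n^2 + 4*n + 3) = n*(n + 1)*(n + 2)*(n + 3)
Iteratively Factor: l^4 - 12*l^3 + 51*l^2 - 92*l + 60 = (l - 3)*(l^3 - 9*l^2 + 24*l - 20) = (l - 3)*(l - 2)*(l^2 - 7*l + 10) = (l - 3)*(l - 2)^2*(l - 5)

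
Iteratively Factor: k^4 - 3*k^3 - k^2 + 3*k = (k - 1)*(k^3 - 2*k^2 - 3*k) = (k - 3)*(k - 1)*(k^2 + k) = (k - 3)*(k - 1)*(k + 1)*(k)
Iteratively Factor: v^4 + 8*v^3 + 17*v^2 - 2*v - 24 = (v - 1)*(v^3 + 9*v^2 + 26*v + 24) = (v - 1)*(v + 3)*(v^2 + 6*v + 8) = (v - 1)*(v + 2)*(v + 3)*(v + 4)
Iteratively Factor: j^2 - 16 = (j - 4)*(j + 4)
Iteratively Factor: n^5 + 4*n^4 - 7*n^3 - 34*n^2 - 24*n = (n)*(n^4 + 4*n^3 - 7*n^2 - 34*n - 24) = n*(n + 4)*(n^3 - 7*n - 6) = n*(n - 3)*(n + 4)*(n^2 + 3*n + 2) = n*(n - 3)*(n + 2)*(n + 4)*(n + 1)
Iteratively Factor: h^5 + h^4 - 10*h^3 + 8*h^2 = (h)*(h^4 + h^3 - 10*h^2 + 8*h) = h*(h - 2)*(h^3 + 3*h^2 - 4*h) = h*(h - 2)*(h - 1)*(h^2 + 4*h) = h*(h - 2)*(h - 1)*(h + 4)*(h)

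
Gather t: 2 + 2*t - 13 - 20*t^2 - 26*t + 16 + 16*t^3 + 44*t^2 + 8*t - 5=16*t^3 + 24*t^2 - 16*t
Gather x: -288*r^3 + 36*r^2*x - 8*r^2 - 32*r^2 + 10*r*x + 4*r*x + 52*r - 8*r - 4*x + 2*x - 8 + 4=-288*r^3 - 40*r^2 + 44*r + x*(36*r^2 + 14*r - 2) - 4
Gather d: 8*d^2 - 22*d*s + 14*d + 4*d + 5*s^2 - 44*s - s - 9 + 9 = 8*d^2 + d*(18 - 22*s) + 5*s^2 - 45*s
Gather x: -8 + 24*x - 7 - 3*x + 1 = 21*x - 14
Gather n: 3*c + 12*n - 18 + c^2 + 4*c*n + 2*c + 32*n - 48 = c^2 + 5*c + n*(4*c + 44) - 66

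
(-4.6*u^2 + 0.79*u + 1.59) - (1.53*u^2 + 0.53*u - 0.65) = -6.13*u^2 + 0.26*u + 2.24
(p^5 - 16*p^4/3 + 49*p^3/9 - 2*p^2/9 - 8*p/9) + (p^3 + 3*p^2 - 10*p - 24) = p^5 - 16*p^4/3 + 58*p^3/9 + 25*p^2/9 - 98*p/9 - 24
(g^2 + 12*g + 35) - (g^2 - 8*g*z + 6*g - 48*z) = 8*g*z + 6*g + 48*z + 35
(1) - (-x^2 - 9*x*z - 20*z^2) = x^2 + 9*x*z + 20*z^2 + 1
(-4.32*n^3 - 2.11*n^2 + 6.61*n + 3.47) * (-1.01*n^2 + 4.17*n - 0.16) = 4.3632*n^5 - 15.8833*n^4 - 14.7836*n^3 + 24.3966*n^2 + 13.4123*n - 0.5552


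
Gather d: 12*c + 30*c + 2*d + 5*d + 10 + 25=42*c + 7*d + 35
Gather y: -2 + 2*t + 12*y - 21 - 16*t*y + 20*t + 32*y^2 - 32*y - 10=22*t + 32*y^2 + y*(-16*t - 20) - 33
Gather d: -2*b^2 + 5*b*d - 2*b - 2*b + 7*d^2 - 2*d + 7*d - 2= -2*b^2 - 4*b + 7*d^2 + d*(5*b + 5) - 2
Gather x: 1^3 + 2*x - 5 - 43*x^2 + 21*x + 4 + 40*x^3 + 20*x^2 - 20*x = 40*x^3 - 23*x^2 + 3*x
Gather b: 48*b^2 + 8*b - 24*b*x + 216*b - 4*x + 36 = 48*b^2 + b*(224 - 24*x) - 4*x + 36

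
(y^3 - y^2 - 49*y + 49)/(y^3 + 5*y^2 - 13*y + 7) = (y - 7)/(y - 1)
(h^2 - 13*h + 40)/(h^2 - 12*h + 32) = (h - 5)/(h - 4)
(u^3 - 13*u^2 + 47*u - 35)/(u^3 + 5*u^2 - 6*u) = (u^2 - 12*u + 35)/(u*(u + 6))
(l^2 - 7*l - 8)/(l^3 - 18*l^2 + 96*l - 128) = (l + 1)/(l^2 - 10*l + 16)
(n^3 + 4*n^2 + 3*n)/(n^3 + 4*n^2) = (n^2 + 4*n + 3)/(n*(n + 4))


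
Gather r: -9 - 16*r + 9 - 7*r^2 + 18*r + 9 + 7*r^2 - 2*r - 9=0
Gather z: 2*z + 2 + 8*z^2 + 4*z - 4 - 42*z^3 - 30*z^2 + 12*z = -42*z^3 - 22*z^2 + 18*z - 2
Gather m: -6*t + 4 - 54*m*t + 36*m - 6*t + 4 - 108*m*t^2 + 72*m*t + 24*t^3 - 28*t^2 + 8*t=m*(-108*t^2 + 18*t + 36) + 24*t^3 - 28*t^2 - 4*t + 8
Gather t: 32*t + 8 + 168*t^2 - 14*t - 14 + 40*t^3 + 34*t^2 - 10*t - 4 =40*t^3 + 202*t^2 + 8*t - 10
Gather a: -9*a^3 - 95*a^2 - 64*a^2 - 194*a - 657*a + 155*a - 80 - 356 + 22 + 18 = -9*a^3 - 159*a^2 - 696*a - 396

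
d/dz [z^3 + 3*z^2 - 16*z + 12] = 3*z^2 + 6*z - 16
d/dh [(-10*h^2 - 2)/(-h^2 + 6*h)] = 4*(-15*h^2 - h + 3)/(h^2*(h^2 - 12*h + 36))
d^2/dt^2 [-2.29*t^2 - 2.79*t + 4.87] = -4.58000000000000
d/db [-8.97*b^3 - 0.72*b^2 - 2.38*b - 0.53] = -26.91*b^2 - 1.44*b - 2.38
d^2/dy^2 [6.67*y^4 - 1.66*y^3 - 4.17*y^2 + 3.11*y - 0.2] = 80.04*y^2 - 9.96*y - 8.34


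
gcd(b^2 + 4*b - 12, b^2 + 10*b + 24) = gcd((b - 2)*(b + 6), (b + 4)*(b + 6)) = b + 6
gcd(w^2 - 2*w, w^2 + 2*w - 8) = w - 2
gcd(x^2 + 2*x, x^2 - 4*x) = x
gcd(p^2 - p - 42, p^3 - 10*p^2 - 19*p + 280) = p - 7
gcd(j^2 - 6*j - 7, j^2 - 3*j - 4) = j + 1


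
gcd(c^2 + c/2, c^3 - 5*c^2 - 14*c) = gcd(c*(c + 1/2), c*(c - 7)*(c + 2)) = c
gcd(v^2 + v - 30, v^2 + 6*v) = v + 6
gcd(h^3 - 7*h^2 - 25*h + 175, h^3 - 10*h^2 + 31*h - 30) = h - 5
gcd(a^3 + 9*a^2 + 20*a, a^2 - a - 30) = a + 5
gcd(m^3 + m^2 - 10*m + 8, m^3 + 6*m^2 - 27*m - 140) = m + 4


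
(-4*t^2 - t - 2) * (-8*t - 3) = 32*t^3 + 20*t^2 + 19*t + 6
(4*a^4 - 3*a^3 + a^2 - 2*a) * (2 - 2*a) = -8*a^5 + 14*a^4 - 8*a^3 + 6*a^2 - 4*a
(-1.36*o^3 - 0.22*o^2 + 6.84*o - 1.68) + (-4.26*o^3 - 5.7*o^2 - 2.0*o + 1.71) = -5.62*o^3 - 5.92*o^2 + 4.84*o + 0.03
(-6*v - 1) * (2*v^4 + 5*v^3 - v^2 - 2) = -12*v^5 - 32*v^4 + v^3 + v^2 + 12*v + 2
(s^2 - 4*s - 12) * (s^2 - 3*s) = s^4 - 7*s^3 + 36*s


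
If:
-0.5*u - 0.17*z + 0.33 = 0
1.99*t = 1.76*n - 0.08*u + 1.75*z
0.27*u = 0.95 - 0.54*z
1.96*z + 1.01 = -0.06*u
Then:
No Solution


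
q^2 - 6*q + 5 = (q - 5)*(q - 1)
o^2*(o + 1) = o^3 + o^2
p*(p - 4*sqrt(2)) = p^2 - 4*sqrt(2)*p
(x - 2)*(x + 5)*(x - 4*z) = x^3 - 4*x^2*z + 3*x^2 - 12*x*z - 10*x + 40*z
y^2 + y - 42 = (y - 6)*(y + 7)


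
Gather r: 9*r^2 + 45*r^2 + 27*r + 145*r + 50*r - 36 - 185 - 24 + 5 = 54*r^2 + 222*r - 240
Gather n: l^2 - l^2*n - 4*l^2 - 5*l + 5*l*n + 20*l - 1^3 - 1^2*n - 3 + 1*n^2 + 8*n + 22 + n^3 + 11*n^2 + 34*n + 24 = -3*l^2 + 15*l + n^3 + 12*n^2 + n*(-l^2 + 5*l + 41) + 42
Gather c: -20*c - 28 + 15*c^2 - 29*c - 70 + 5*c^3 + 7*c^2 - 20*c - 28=5*c^3 + 22*c^2 - 69*c - 126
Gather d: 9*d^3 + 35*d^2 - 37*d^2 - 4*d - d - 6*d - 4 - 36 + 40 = 9*d^3 - 2*d^2 - 11*d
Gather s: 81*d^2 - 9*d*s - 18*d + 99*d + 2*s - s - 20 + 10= 81*d^2 + 81*d + s*(1 - 9*d) - 10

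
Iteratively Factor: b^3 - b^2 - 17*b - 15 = (b - 5)*(b^2 + 4*b + 3) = (b - 5)*(b + 3)*(b + 1)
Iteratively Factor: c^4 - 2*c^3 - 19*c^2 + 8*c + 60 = (c + 3)*(c^3 - 5*c^2 - 4*c + 20) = (c - 5)*(c + 3)*(c^2 - 4) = (c - 5)*(c - 2)*(c + 3)*(c + 2)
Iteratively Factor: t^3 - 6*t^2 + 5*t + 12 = (t + 1)*(t^2 - 7*t + 12) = (t - 3)*(t + 1)*(t - 4)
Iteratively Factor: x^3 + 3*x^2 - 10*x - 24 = (x + 2)*(x^2 + x - 12) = (x + 2)*(x + 4)*(x - 3)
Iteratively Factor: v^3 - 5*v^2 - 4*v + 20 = (v + 2)*(v^2 - 7*v + 10) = (v - 5)*(v + 2)*(v - 2)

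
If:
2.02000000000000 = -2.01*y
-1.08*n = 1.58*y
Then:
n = 1.47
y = -1.00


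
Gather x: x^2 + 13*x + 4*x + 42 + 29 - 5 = x^2 + 17*x + 66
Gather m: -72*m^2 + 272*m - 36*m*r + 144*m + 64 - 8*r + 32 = -72*m^2 + m*(416 - 36*r) - 8*r + 96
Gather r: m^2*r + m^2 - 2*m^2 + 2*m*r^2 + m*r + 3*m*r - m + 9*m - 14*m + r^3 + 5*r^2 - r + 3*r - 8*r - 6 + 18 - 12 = -m^2 - 6*m + r^3 + r^2*(2*m + 5) + r*(m^2 + 4*m - 6)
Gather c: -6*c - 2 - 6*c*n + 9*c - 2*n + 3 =c*(3 - 6*n) - 2*n + 1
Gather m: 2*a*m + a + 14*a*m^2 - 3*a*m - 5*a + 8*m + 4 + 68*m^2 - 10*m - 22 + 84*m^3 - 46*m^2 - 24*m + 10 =-4*a + 84*m^3 + m^2*(14*a + 22) + m*(-a - 26) - 8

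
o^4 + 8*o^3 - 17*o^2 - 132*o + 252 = (o - 3)*(o - 2)*(o + 6)*(o + 7)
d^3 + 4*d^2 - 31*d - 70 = (d - 5)*(d + 2)*(d + 7)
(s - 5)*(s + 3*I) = s^2 - 5*s + 3*I*s - 15*I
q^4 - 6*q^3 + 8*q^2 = q^2*(q - 4)*(q - 2)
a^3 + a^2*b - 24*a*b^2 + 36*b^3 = (a - 3*b)*(a - 2*b)*(a + 6*b)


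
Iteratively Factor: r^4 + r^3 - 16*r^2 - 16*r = (r + 1)*(r^3 - 16*r) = r*(r + 1)*(r^2 - 16) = r*(r + 1)*(r + 4)*(r - 4)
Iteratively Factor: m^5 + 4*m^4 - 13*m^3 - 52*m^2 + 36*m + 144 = (m + 4)*(m^4 - 13*m^2 + 36) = (m + 3)*(m + 4)*(m^3 - 3*m^2 - 4*m + 12) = (m - 2)*(m + 3)*(m + 4)*(m^2 - m - 6) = (m - 2)*(m + 2)*(m + 3)*(m + 4)*(m - 3)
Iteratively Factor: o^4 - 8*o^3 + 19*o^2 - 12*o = (o - 4)*(o^3 - 4*o^2 + 3*o) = (o - 4)*(o - 1)*(o^2 - 3*o) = (o - 4)*(o - 3)*(o - 1)*(o)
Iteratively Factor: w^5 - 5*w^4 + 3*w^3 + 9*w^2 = (w)*(w^4 - 5*w^3 + 3*w^2 + 9*w) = w*(w + 1)*(w^3 - 6*w^2 + 9*w) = w*(w - 3)*(w + 1)*(w^2 - 3*w) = w*(w - 3)^2*(w + 1)*(w)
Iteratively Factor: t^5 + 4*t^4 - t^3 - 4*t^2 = (t + 4)*(t^4 - t^2) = t*(t + 4)*(t^3 - t) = t*(t + 1)*(t + 4)*(t^2 - t) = t*(t - 1)*(t + 1)*(t + 4)*(t)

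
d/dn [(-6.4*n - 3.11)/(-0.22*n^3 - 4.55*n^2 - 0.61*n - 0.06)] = (1.408*n^3 + 29.12*n^2 + 3.904*n - (6.4*n + 3.11)*(0.66*n^2 + 9.1*n + 0.61) + 0.384)/(0.22*n^3 + 4.55*n^2 + 0.61*n + 0.06)^2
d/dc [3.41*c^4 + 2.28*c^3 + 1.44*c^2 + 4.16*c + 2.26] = 13.64*c^3 + 6.84*c^2 + 2.88*c + 4.16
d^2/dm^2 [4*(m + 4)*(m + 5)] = 8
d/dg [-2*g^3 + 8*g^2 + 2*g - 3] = -6*g^2 + 16*g + 2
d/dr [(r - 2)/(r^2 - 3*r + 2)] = -1/(r^2 - 2*r + 1)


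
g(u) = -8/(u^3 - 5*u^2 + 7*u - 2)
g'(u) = -8*(-3*u^2 + 10*u - 7)/(u^3 - 5*u^2 + 7*u - 2)^2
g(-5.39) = 0.02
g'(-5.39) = 0.01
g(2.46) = 52.96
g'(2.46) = 194.49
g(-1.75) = 0.23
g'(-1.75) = 0.22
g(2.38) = 44.27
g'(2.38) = 47.32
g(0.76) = -9.19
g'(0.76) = 11.95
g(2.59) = 219.05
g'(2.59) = 7343.32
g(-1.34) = 0.35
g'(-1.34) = 0.40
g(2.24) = 47.46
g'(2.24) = -97.74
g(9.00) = -0.02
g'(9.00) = 0.01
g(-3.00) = 0.08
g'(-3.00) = 0.06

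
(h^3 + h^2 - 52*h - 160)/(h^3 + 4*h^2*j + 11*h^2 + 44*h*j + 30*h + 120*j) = (h^2 - 4*h - 32)/(h^2 + 4*h*j + 6*h + 24*j)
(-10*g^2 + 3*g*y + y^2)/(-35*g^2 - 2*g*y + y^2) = (-2*g + y)/(-7*g + y)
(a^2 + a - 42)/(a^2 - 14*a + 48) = (a + 7)/(a - 8)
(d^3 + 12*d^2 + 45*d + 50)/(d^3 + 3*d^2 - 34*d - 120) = (d^2 + 7*d + 10)/(d^2 - 2*d - 24)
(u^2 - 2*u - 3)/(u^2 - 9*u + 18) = (u + 1)/(u - 6)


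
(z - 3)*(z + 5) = z^2 + 2*z - 15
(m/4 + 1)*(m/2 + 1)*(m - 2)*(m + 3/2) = m^4/8 + 11*m^3/16 + m^2/4 - 11*m/4 - 3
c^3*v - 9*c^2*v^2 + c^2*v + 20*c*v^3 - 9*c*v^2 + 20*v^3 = (c - 5*v)*(c - 4*v)*(c*v + v)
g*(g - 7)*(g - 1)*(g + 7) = g^4 - g^3 - 49*g^2 + 49*g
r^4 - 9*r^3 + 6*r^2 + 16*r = r*(r - 8)*(r - 2)*(r + 1)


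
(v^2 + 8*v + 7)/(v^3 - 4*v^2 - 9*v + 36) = (v^2 + 8*v + 7)/(v^3 - 4*v^2 - 9*v + 36)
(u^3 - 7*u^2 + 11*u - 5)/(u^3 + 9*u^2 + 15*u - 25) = (u^2 - 6*u + 5)/(u^2 + 10*u + 25)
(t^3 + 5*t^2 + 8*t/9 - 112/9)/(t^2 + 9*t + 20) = (t^2 + t - 28/9)/(t + 5)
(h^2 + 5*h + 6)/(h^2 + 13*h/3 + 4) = 3*(h + 2)/(3*h + 4)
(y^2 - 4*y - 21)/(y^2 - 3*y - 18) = (y - 7)/(y - 6)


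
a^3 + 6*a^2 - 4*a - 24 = (a - 2)*(a + 2)*(a + 6)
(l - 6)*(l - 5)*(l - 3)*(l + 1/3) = l^4 - 41*l^3/3 + 175*l^2/3 - 69*l - 30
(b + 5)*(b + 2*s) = b^2 + 2*b*s + 5*b + 10*s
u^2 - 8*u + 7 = (u - 7)*(u - 1)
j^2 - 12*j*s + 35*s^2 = (j - 7*s)*(j - 5*s)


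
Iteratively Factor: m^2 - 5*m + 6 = (m - 3)*(m - 2)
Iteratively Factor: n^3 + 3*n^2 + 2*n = (n + 2)*(n^2 + n) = (n + 1)*(n + 2)*(n)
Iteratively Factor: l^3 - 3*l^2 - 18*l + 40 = (l + 4)*(l^2 - 7*l + 10) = (l - 5)*(l + 4)*(l - 2)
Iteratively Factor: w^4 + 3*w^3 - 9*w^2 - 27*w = (w)*(w^3 + 3*w^2 - 9*w - 27) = w*(w + 3)*(w^2 - 9) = w*(w - 3)*(w + 3)*(w + 3)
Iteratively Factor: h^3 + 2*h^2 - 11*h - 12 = (h + 4)*(h^2 - 2*h - 3) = (h + 1)*(h + 4)*(h - 3)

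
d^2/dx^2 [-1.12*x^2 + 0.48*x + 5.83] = -2.24000000000000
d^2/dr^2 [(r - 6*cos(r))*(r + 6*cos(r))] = 74 - 144*sin(r)^2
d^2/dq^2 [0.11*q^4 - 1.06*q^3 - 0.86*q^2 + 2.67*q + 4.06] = 1.32*q^2 - 6.36*q - 1.72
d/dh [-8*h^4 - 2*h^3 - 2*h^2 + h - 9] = -32*h^3 - 6*h^2 - 4*h + 1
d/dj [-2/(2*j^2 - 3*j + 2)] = 2*(4*j - 3)/(2*j^2 - 3*j + 2)^2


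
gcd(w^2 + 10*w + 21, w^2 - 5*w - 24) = w + 3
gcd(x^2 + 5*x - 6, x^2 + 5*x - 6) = x^2 + 5*x - 6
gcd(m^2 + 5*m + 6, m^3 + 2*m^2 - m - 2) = m + 2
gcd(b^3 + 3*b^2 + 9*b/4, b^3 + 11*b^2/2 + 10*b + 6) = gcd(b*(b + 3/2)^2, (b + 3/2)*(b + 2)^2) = b + 3/2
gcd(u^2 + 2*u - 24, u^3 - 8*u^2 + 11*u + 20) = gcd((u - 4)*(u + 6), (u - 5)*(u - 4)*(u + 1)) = u - 4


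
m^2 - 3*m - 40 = (m - 8)*(m + 5)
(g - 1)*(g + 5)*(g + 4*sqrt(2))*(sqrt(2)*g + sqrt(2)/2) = sqrt(2)*g^4 + 9*sqrt(2)*g^3/2 + 8*g^3 - 3*sqrt(2)*g^2 + 36*g^2 - 24*g - 5*sqrt(2)*g/2 - 20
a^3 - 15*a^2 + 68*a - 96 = (a - 8)*(a - 4)*(a - 3)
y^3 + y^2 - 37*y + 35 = (y - 5)*(y - 1)*(y + 7)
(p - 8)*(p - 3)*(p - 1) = p^3 - 12*p^2 + 35*p - 24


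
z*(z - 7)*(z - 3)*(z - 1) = z^4 - 11*z^3 + 31*z^2 - 21*z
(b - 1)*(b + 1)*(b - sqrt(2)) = b^3 - sqrt(2)*b^2 - b + sqrt(2)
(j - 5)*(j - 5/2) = j^2 - 15*j/2 + 25/2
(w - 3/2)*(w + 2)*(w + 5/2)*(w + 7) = w^4 + 10*w^3 + 77*w^2/4 - 79*w/4 - 105/2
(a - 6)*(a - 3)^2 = a^3 - 12*a^2 + 45*a - 54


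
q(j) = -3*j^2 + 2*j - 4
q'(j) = 2 - 6*j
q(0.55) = -3.81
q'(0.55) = -1.30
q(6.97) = -135.80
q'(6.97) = -39.82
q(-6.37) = -138.47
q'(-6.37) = 40.22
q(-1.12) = -10.00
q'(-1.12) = 8.72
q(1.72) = -9.44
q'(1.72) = -8.32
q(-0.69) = -6.81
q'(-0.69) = 6.14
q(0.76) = -4.21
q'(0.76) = -2.56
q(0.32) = -3.67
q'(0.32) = 0.08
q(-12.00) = -460.00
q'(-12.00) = 74.00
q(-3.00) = -37.00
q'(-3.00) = 20.00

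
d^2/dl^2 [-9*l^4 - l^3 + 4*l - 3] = 6*l*(-18*l - 1)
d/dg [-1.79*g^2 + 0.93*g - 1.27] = 0.93 - 3.58*g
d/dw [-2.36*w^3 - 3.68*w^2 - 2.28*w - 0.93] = -7.08*w^2 - 7.36*w - 2.28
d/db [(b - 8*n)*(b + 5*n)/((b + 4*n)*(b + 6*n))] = n*(13*b^2 + 128*b*n + 328*n^2)/(b^4 + 20*b^3*n + 148*b^2*n^2 + 480*b*n^3 + 576*n^4)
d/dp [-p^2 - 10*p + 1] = -2*p - 10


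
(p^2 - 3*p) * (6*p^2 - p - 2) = 6*p^4 - 19*p^3 + p^2 + 6*p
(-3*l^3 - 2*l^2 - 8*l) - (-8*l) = -3*l^3 - 2*l^2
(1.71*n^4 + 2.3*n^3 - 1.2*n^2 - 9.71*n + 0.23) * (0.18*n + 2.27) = 0.3078*n^5 + 4.2957*n^4 + 5.005*n^3 - 4.4718*n^2 - 22.0003*n + 0.5221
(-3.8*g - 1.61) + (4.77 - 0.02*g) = 3.16 - 3.82*g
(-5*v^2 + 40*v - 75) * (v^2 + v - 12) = -5*v^4 + 35*v^3 + 25*v^2 - 555*v + 900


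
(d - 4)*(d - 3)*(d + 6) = d^3 - d^2 - 30*d + 72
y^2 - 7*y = y*(y - 7)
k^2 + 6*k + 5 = (k + 1)*(k + 5)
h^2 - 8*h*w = h*(h - 8*w)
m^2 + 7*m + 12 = (m + 3)*(m + 4)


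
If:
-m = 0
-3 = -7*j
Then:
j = 3/7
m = 0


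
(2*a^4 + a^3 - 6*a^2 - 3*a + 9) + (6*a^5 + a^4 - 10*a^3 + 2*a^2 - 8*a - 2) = 6*a^5 + 3*a^4 - 9*a^3 - 4*a^2 - 11*a + 7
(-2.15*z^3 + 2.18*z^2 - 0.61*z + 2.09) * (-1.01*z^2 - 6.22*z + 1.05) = 2.1715*z^5 + 11.1712*z^4 - 15.201*z^3 + 3.9723*z^2 - 13.6403*z + 2.1945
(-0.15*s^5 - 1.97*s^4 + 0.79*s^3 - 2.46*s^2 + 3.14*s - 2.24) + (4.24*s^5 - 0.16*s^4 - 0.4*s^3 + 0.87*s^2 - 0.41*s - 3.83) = 4.09*s^5 - 2.13*s^4 + 0.39*s^3 - 1.59*s^2 + 2.73*s - 6.07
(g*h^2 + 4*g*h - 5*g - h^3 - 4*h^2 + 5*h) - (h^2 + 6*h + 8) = g*h^2 + 4*g*h - 5*g - h^3 - 5*h^2 - h - 8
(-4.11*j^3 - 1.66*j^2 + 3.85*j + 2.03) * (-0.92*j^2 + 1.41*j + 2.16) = 3.7812*j^5 - 4.2679*j^4 - 14.7602*j^3 - 0.0247000000000002*j^2 + 11.1783*j + 4.3848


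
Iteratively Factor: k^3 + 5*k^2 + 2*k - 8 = (k - 1)*(k^2 + 6*k + 8) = (k - 1)*(k + 2)*(k + 4)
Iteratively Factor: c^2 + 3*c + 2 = (c + 1)*(c + 2)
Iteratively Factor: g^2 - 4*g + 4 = (g - 2)*(g - 2)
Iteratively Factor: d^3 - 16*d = (d)*(d^2 - 16) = d*(d - 4)*(d + 4)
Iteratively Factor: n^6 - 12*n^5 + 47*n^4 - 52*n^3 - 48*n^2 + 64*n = (n + 1)*(n^5 - 13*n^4 + 60*n^3 - 112*n^2 + 64*n) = (n - 4)*(n + 1)*(n^4 - 9*n^3 + 24*n^2 - 16*n) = (n - 4)^2*(n + 1)*(n^3 - 5*n^2 + 4*n) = (n - 4)^2*(n - 1)*(n + 1)*(n^2 - 4*n) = n*(n - 4)^2*(n - 1)*(n + 1)*(n - 4)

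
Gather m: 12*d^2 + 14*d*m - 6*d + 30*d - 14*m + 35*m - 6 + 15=12*d^2 + 24*d + m*(14*d + 21) + 9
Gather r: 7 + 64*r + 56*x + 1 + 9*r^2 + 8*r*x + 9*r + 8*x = 9*r^2 + r*(8*x + 73) + 64*x + 8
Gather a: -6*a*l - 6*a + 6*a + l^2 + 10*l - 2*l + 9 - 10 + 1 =-6*a*l + l^2 + 8*l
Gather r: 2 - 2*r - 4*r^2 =-4*r^2 - 2*r + 2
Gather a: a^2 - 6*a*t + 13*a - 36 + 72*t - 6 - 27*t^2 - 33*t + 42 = a^2 + a*(13 - 6*t) - 27*t^2 + 39*t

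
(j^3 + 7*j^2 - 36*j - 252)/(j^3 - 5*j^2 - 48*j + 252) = (j + 6)/(j - 6)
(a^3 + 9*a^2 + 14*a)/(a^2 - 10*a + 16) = a*(a^2 + 9*a + 14)/(a^2 - 10*a + 16)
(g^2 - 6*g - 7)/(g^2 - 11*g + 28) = (g + 1)/(g - 4)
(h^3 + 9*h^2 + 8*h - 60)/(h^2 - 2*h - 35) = (h^2 + 4*h - 12)/(h - 7)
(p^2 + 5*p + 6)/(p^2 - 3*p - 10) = (p + 3)/(p - 5)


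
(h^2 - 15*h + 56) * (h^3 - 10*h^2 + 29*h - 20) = h^5 - 25*h^4 + 235*h^3 - 1015*h^2 + 1924*h - 1120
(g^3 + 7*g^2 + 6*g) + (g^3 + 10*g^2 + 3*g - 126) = 2*g^3 + 17*g^2 + 9*g - 126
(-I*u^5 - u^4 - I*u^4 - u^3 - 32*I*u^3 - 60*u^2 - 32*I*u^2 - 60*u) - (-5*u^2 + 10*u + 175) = -I*u^5 - u^4 - I*u^4 - u^3 - 32*I*u^3 - 55*u^2 - 32*I*u^2 - 70*u - 175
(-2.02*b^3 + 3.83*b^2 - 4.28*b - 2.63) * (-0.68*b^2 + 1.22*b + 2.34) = 1.3736*b^5 - 5.0688*b^4 + 2.8562*b^3 + 5.529*b^2 - 13.2238*b - 6.1542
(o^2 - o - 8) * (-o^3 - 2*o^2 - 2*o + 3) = -o^5 - o^4 + 8*o^3 + 21*o^2 + 13*o - 24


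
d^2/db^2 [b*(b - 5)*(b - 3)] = 6*b - 16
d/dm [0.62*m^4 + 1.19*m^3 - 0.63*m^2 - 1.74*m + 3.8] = 2.48*m^3 + 3.57*m^2 - 1.26*m - 1.74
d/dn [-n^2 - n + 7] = -2*n - 1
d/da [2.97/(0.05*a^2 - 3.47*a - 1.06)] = (10.3059 - 0.297*a)/(-0.05*a^2 + 3.47*a + 1.06)^2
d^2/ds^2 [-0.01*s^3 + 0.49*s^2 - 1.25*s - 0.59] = 0.98 - 0.06*s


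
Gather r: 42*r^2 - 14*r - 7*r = 42*r^2 - 21*r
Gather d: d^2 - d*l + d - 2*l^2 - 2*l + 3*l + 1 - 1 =d^2 + d*(1 - l) - 2*l^2 + l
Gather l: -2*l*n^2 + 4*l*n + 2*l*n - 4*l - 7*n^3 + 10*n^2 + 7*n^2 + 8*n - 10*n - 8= l*(-2*n^2 + 6*n - 4) - 7*n^3 + 17*n^2 - 2*n - 8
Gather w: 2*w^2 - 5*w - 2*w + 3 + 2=2*w^2 - 7*w + 5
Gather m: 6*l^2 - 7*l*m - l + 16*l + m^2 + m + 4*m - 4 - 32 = 6*l^2 + 15*l + m^2 + m*(5 - 7*l) - 36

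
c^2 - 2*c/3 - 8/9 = (c - 4/3)*(c + 2/3)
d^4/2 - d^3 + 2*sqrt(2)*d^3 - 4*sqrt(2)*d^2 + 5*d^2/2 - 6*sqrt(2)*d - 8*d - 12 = (d/2 + sqrt(2))*(d - 3)*(d + 1)*(d + 2*sqrt(2))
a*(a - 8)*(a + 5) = a^3 - 3*a^2 - 40*a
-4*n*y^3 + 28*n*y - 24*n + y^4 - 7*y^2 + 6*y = (-4*n + y)*(y - 2)*(y - 1)*(y + 3)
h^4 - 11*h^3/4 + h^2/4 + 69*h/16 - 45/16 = (h - 3/2)^2*(h - 1)*(h + 5/4)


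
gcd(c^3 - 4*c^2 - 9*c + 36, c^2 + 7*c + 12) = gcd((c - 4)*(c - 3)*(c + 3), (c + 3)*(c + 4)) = c + 3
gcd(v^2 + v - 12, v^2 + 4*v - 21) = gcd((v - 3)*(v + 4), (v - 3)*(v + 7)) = v - 3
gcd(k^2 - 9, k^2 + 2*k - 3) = k + 3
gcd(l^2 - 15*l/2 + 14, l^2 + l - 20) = l - 4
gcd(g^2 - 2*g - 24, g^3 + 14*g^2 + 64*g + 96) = g + 4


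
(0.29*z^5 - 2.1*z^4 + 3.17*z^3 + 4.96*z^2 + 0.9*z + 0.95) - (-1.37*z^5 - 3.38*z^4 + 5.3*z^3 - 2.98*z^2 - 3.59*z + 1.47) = 1.66*z^5 + 1.28*z^4 - 2.13*z^3 + 7.94*z^2 + 4.49*z - 0.52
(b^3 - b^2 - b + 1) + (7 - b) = b^3 - b^2 - 2*b + 8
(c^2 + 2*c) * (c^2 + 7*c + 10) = c^4 + 9*c^3 + 24*c^2 + 20*c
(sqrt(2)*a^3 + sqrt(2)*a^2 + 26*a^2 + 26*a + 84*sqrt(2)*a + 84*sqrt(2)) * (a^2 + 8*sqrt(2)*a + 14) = sqrt(2)*a^5 + sqrt(2)*a^4 + 42*a^4 + 42*a^3 + 306*sqrt(2)*a^3 + 306*sqrt(2)*a^2 + 1708*a^2 + 1176*sqrt(2)*a + 1708*a + 1176*sqrt(2)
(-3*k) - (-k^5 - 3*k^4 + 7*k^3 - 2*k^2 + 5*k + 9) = k^5 + 3*k^4 - 7*k^3 + 2*k^2 - 8*k - 9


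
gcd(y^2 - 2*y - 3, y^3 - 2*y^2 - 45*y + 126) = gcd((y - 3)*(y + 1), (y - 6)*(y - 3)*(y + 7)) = y - 3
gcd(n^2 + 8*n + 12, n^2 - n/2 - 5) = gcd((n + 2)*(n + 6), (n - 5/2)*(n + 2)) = n + 2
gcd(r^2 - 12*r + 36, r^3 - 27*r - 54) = r - 6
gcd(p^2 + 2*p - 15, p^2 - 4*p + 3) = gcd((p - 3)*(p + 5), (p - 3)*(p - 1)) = p - 3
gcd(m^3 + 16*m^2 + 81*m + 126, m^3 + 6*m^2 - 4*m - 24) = m + 6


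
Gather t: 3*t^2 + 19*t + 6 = 3*t^2 + 19*t + 6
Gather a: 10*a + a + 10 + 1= 11*a + 11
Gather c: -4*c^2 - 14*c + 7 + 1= -4*c^2 - 14*c + 8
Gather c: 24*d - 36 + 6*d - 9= 30*d - 45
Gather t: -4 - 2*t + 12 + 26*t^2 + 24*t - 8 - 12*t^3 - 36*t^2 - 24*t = -12*t^3 - 10*t^2 - 2*t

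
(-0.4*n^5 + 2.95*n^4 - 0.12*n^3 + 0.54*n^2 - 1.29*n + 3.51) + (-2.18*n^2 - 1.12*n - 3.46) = -0.4*n^5 + 2.95*n^4 - 0.12*n^3 - 1.64*n^2 - 2.41*n + 0.0499999999999998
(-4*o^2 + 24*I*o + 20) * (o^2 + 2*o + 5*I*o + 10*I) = -4*o^4 - 8*o^3 + 4*I*o^3 - 100*o^2 + 8*I*o^2 - 200*o + 100*I*o + 200*I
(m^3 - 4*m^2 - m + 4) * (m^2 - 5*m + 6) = m^5 - 9*m^4 + 25*m^3 - 15*m^2 - 26*m + 24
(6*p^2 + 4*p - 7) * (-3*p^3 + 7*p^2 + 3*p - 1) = -18*p^5 + 30*p^4 + 67*p^3 - 43*p^2 - 25*p + 7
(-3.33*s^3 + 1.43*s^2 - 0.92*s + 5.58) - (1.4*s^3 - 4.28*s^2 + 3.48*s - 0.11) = -4.73*s^3 + 5.71*s^2 - 4.4*s + 5.69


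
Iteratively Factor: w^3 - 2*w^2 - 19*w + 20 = (w - 5)*(w^2 + 3*w - 4) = (w - 5)*(w - 1)*(w + 4)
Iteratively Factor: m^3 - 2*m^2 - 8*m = (m - 4)*(m^2 + 2*m) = m*(m - 4)*(m + 2)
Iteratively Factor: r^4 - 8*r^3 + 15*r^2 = (r - 5)*(r^3 - 3*r^2) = (r - 5)*(r - 3)*(r^2) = r*(r - 5)*(r - 3)*(r)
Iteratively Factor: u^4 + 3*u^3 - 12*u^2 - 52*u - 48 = (u + 2)*(u^3 + u^2 - 14*u - 24) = (u - 4)*(u + 2)*(u^2 + 5*u + 6) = (u - 4)*(u + 2)^2*(u + 3)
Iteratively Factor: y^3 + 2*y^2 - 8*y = (y)*(y^2 + 2*y - 8) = y*(y + 4)*(y - 2)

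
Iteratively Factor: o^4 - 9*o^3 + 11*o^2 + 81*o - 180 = (o + 3)*(o^3 - 12*o^2 + 47*o - 60) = (o - 4)*(o + 3)*(o^2 - 8*o + 15) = (o - 4)*(o - 3)*(o + 3)*(o - 5)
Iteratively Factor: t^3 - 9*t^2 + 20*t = (t - 5)*(t^2 - 4*t) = t*(t - 5)*(t - 4)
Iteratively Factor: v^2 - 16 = (v - 4)*(v + 4)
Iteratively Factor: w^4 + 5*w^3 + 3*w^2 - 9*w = (w - 1)*(w^3 + 6*w^2 + 9*w) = (w - 1)*(w + 3)*(w^2 + 3*w) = (w - 1)*(w + 3)^2*(w)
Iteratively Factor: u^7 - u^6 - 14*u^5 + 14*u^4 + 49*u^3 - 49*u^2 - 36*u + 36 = (u + 2)*(u^6 - 3*u^5 - 8*u^4 + 30*u^3 - 11*u^2 - 27*u + 18) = (u + 2)*(u + 3)*(u^5 - 6*u^4 + 10*u^3 - 11*u + 6) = (u + 1)*(u + 2)*(u + 3)*(u^4 - 7*u^3 + 17*u^2 - 17*u + 6) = (u - 2)*(u + 1)*(u + 2)*(u + 3)*(u^3 - 5*u^2 + 7*u - 3) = (u - 3)*(u - 2)*(u + 1)*(u + 2)*(u + 3)*(u^2 - 2*u + 1) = (u - 3)*(u - 2)*(u - 1)*(u + 1)*(u + 2)*(u + 3)*(u - 1)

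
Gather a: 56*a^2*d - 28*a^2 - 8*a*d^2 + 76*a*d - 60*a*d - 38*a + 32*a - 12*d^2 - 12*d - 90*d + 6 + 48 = a^2*(56*d - 28) + a*(-8*d^2 + 16*d - 6) - 12*d^2 - 102*d + 54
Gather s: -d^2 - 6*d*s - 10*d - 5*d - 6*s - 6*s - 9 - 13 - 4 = -d^2 - 15*d + s*(-6*d - 12) - 26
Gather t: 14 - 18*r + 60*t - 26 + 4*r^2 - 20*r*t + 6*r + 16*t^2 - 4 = 4*r^2 - 12*r + 16*t^2 + t*(60 - 20*r) - 16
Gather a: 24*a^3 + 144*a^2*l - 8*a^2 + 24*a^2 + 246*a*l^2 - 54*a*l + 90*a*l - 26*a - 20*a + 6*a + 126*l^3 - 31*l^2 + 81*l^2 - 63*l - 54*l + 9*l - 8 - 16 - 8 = 24*a^3 + a^2*(144*l + 16) + a*(246*l^2 + 36*l - 40) + 126*l^3 + 50*l^2 - 108*l - 32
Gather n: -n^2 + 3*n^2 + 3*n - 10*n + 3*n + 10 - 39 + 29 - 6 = 2*n^2 - 4*n - 6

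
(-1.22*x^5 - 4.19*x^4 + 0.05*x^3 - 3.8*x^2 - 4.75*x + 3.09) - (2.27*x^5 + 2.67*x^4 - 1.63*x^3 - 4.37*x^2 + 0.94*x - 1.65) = -3.49*x^5 - 6.86*x^4 + 1.68*x^3 + 0.57*x^2 - 5.69*x + 4.74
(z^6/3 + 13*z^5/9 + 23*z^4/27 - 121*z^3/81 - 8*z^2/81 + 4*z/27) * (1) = z^6/3 + 13*z^5/9 + 23*z^4/27 - 121*z^3/81 - 8*z^2/81 + 4*z/27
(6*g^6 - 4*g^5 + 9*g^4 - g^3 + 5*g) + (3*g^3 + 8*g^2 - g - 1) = 6*g^6 - 4*g^5 + 9*g^4 + 2*g^3 + 8*g^2 + 4*g - 1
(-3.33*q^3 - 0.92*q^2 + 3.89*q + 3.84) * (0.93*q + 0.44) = -3.0969*q^4 - 2.3208*q^3 + 3.2129*q^2 + 5.2828*q + 1.6896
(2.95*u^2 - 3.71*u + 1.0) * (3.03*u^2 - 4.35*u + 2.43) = 8.9385*u^4 - 24.0738*u^3 + 26.337*u^2 - 13.3653*u + 2.43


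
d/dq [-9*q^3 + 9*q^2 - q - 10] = -27*q^2 + 18*q - 1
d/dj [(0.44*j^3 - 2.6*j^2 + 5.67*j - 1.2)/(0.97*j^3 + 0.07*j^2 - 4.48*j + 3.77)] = (2.5528*j^4 - 14.9422*j^3 + 19.7195*j^2 - 19.436*j + 15.9999)/(0.9409*j^6 + 0.1358*j^5 - 8.6863*j^4 + 6.6866*j^3 + 20.5982*j^2 - 33.7792*j + 14.2129)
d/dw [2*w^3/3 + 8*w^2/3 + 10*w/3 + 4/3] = 2*w^2 + 16*w/3 + 10/3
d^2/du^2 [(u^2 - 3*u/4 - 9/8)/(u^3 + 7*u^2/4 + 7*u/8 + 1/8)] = 2*(512*u^6 - 1152*u^5 - 6816*u^4 - 10136*u^3 - 6852*u^2 - 2178*u - 265)/(512*u^9 + 2688*u^8 + 6048*u^7 + 7640*u^6 + 5964*u^5 + 2982*u^4 + 955*u^3 + 189*u^2 + 21*u + 1)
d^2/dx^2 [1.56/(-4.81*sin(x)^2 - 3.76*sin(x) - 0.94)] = (144.369264*sin(x)^4 + 84.640608*sin(x)^3 - 222.712776*sin(x)^2 - 174.79488*sin(x) - 30.002544)/(4.81*sin(x)^2 + 3.76*sin(x) + 0.94)^3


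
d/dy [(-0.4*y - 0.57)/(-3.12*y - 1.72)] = (-3.402048*y - 1.875488)/(3.12*y + 1.72)^3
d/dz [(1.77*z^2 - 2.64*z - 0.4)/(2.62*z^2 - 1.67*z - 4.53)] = (3.9609*z^2 - 13.9402*z + 11.2912)/(6.8644*z^4 - 8.7508*z^3 - 20.9483*z^2 + 15.1302*z + 20.5209)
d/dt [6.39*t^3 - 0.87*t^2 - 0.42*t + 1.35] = 19.17*t^2 - 1.74*t - 0.42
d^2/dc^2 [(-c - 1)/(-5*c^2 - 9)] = 10*(20*c^2*(c + 1) - (3*c + 1)*(5*c^2 + 9))/(5*c^2 + 9)^3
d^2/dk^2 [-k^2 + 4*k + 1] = -2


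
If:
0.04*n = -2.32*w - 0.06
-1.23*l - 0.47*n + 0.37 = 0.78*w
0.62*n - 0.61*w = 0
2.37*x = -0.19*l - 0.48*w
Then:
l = 0.33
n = -0.03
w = -0.03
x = -0.02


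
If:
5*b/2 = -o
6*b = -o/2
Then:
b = 0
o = 0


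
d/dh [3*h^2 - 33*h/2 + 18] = 6*h - 33/2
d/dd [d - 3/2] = 1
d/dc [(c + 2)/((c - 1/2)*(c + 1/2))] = 4*(-4*c^2 - 16*c - 1)/(16*c^4 - 8*c^2 + 1)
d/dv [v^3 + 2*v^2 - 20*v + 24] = 3*v^2 + 4*v - 20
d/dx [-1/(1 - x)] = -1/(x - 1)^2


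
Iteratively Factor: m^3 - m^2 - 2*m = (m - 2)*(m^2 + m) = m*(m - 2)*(m + 1)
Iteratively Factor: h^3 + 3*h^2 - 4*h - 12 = (h + 3)*(h^2 - 4) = (h - 2)*(h + 3)*(h + 2)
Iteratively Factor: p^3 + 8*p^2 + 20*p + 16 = (p + 2)*(p^2 + 6*p + 8) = (p + 2)*(p + 4)*(p + 2)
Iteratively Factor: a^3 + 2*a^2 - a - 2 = (a - 1)*(a^2 + 3*a + 2) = (a - 1)*(a + 1)*(a + 2)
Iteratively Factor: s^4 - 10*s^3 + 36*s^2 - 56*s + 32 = (s - 2)*(s^3 - 8*s^2 + 20*s - 16) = (s - 4)*(s - 2)*(s^2 - 4*s + 4) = (s - 4)*(s - 2)^2*(s - 2)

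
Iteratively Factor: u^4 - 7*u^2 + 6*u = (u - 1)*(u^3 + u^2 - 6*u) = u*(u - 1)*(u^2 + u - 6) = u*(u - 1)*(u + 3)*(u - 2)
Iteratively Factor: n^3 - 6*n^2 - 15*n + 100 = (n - 5)*(n^2 - n - 20) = (n - 5)*(n + 4)*(n - 5)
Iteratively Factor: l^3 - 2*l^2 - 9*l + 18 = (l - 2)*(l^2 - 9) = (l - 2)*(l + 3)*(l - 3)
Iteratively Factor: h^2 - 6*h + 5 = (h - 1)*(h - 5)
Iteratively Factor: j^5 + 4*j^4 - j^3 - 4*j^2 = (j - 1)*(j^4 + 5*j^3 + 4*j^2) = j*(j - 1)*(j^3 + 5*j^2 + 4*j) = j*(j - 1)*(j + 4)*(j^2 + j) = j^2*(j - 1)*(j + 4)*(j + 1)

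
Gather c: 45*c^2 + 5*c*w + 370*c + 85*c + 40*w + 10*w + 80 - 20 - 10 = 45*c^2 + c*(5*w + 455) + 50*w + 50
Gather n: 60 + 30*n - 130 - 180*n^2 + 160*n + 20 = -180*n^2 + 190*n - 50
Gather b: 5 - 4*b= 5 - 4*b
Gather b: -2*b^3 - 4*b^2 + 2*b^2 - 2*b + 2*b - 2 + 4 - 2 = -2*b^3 - 2*b^2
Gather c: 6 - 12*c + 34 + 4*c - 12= 28 - 8*c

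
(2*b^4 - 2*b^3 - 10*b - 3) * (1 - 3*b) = -6*b^5 + 8*b^4 - 2*b^3 + 30*b^2 - b - 3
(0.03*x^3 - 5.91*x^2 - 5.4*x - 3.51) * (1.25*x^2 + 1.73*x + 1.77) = 0.0375*x^5 - 7.3356*x^4 - 16.9212*x^3 - 24.1902*x^2 - 15.6303*x - 6.2127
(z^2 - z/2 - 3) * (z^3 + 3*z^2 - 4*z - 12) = z^5 + 5*z^4/2 - 17*z^3/2 - 19*z^2 + 18*z + 36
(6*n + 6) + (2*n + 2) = 8*n + 8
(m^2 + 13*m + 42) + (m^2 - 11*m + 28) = 2*m^2 + 2*m + 70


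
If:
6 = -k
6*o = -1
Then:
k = -6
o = -1/6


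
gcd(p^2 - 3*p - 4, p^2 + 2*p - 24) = p - 4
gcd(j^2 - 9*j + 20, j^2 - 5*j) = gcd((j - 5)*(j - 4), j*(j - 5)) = j - 5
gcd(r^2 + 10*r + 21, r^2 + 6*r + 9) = r + 3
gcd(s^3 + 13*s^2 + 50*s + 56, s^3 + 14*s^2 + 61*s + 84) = s^2 + 11*s + 28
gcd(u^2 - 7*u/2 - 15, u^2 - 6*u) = u - 6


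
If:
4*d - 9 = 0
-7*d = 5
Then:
No Solution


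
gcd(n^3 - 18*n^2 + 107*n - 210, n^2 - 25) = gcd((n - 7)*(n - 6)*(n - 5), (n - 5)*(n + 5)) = n - 5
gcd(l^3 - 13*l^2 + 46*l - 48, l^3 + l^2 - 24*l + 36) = l^2 - 5*l + 6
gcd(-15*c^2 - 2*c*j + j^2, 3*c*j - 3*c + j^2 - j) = 3*c + j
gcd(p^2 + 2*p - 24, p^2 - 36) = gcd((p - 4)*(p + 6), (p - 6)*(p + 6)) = p + 6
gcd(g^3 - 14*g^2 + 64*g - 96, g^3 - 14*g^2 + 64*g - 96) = g^3 - 14*g^2 + 64*g - 96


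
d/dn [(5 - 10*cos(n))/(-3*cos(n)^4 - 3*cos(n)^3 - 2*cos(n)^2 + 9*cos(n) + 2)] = 80*(18*cos(n)^4 - 5*cos(n)^2 - 4*cos(n) + 13)*sin(n)/(12*sin(n)^4 - 32*sin(n)^2 - 27*cos(n) + 3*cos(3*n) + 12)^2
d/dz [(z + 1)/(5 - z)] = 6/(z - 5)^2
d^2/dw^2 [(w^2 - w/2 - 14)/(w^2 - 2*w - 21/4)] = 8*(24*w^3 - 420*w^2 + 1218*w - 1547)/(64*w^6 - 384*w^5 - 240*w^4 + 3520*w^3 + 1260*w^2 - 10584*w - 9261)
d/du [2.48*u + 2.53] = 2.48000000000000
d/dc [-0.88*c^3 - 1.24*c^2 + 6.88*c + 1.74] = -2.64*c^2 - 2.48*c + 6.88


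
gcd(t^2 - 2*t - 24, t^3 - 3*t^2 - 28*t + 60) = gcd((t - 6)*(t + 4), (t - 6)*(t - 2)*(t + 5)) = t - 6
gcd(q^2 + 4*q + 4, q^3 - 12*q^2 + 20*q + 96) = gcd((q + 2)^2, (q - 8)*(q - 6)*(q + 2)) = q + 2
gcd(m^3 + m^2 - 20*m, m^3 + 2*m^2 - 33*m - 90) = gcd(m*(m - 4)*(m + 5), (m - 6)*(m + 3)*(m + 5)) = m + 5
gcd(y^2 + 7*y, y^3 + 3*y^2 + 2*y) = y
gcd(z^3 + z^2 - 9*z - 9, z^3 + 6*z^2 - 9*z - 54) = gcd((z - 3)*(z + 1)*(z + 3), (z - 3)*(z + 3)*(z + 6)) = z^2 - 9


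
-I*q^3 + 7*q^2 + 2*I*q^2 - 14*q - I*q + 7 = (q - 1)*(q + 7*I)*(-I*q + I)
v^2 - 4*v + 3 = (v - 3)*(v - 1)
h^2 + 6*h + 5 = (h + 1)*(h + 5)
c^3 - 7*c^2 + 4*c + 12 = (c - 6)*(c - 2)*(c + 1)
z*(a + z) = a*z + z^2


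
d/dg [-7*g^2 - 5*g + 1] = -14*g - 5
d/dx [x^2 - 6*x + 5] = 2*x - 6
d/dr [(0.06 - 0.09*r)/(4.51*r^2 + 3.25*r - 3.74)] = (0.4059*r^2 - 0.5412*r + 0.1416)/(20.3401*r^4 + 29.315*r^3 - 23.1723*r^2 - 24.31*r + 13.9876)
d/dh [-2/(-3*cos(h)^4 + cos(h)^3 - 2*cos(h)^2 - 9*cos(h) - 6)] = 2*(12*cos(h)^3 - 3*cos(h)^2 + 4*cos(h) + 9)*sin(h)/(3*cos(h)^4 - cos(h)^3 + 2*cos(h)^2 + 9*cos(h) + 6)^2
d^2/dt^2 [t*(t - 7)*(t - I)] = 6*t - 14 - 2*I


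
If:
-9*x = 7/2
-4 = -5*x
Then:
No Solution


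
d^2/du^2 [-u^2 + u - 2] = -2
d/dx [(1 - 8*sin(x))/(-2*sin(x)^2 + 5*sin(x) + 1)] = (-16*sin(x)^2 + 4*sin(x) - 13)*cos(x)/(5*sin(x) + cos(2*x))^2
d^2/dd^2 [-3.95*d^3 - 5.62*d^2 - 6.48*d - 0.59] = -23.7*d - 11.24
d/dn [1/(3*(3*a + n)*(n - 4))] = ((4 - n)*(3*a + n) - (n - 4)^2)/(3*(3*a + n)^2*(n - 4)^3)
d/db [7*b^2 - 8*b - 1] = 14*b - 8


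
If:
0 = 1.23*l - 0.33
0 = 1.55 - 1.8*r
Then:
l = 0.27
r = 0.86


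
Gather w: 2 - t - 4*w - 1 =-t - 4*w + 1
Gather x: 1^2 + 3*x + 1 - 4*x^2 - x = -4*x^2 + 2*x + 2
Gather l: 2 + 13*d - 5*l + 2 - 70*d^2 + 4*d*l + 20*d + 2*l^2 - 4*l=-70*d^2 + 33*d + 2*l^2 + l*(4*d - 9) + 4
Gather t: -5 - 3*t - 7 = -3*t - 12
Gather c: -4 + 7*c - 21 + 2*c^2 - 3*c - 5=2*c^2 + 4*c - 30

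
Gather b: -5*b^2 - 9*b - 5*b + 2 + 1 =-5*b^2 - 14*b + 3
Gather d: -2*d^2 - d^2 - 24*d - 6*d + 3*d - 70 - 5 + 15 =-3*d^2 - 27*d - 60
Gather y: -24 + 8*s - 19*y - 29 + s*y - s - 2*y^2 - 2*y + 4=7*s - 2*y^2 + y*(s - 21) - 49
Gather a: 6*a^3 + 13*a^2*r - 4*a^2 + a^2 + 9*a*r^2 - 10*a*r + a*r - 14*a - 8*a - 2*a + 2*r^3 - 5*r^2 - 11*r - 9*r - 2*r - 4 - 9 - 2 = 6*a^3 + a^2*(13*r - 3) + a*(9*r^2 - 9*r - 24) + 2*r^3 - 5*r^2 - 22*r - 15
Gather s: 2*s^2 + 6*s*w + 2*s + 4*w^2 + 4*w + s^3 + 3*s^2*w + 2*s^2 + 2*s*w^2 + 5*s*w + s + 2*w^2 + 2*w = s^3 + s^2*(3*w + 4) + s*(2*w^2 + 11*w + 3) + 6*w^2 + 6*w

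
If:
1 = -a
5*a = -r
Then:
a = -1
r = 5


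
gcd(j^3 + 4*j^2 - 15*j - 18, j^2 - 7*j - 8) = j + 1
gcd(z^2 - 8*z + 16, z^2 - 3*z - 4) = z - 4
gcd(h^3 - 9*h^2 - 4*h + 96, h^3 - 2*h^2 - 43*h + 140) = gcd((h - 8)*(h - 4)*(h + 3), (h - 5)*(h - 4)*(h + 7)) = h - 4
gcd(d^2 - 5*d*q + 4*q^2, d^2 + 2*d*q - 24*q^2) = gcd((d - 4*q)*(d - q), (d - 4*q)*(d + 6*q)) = -d + 4*q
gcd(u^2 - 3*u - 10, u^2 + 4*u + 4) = u + 2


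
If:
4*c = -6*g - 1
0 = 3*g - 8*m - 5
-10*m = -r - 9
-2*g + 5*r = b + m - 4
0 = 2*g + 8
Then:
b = -1097/8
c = 23/4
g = -4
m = -17/8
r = -121/4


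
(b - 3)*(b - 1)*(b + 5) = b^3 + b^2 - 17*b + 15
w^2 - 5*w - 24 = (w - 8)*(w + 3)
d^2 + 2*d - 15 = (d - 3)*(d + 5)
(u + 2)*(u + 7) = u^2 + 9*u + 14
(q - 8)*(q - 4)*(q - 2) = q^3 - 14*q^2 + 56*q - 64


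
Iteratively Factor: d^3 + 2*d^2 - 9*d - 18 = (d + 3)*(d^2 - d - 6) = (d - 3)*(d + 3)*(d + 2)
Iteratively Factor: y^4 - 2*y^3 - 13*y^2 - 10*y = (y + 2)*(y^3 - 4*y^2 - 5*y) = (y - 5)*(y + 2)*(y^2 + y) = (y - 5)*(y + 1)*(y + 2)*(y)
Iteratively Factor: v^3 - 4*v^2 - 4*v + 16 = (v - 4)*(v^2 - 4) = (v - 4)*(v + 2)*(v - 2)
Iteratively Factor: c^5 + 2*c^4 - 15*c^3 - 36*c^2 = (c + 3)*(c^4 - c^3 - 12*c^2) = c*(c + 3)*(c^3 - c^2 - 12*c) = c^2*(c + 3)*(c^2 - c - 12) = c^2*(c - 4)*(c + 3)*(c + 3)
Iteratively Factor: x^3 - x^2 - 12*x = (x - 4)*(x^2 + 3*x) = x*(x - 4)*(x + 3)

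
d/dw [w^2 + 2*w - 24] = 2*w + 2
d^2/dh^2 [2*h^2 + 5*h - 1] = 4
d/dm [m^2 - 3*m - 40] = 2*m - 3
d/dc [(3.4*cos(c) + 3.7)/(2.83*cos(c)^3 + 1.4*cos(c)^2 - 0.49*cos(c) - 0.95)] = (19.244*cos(c)^3 + 36.173*cos(c)^2 + 10.36*cos(c) + 1.417)*sin(c)/(8.0089*cos(c)^6 + 7.924*cos(c)^5 - 0.8134*cos(c)^4 - 6.749*cos(c)^3 - 2.4199*cos(c)^2 + 0.931*cos(c) + 0.9025)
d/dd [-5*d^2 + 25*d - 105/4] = 25 - 10*d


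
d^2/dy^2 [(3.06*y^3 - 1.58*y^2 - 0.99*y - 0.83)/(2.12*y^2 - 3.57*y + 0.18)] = (-1.13686837721616e-13*y^4 + 42.84834*y^3 - 30.56268*y^2 + 40.5522*y - 21.89781)/(9.528128*y^6 - 48.135024*y^5 + 83.48454*y^4 - 53.673165*y^3 + 7.08831*y^2 - 0.347004*y + 0.005832)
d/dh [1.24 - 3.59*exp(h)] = -3.59*exp(h)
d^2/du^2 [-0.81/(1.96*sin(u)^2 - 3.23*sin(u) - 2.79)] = (-12.446784*sin(u)^4 + 15.383844*sin(u)^3 - 7.498089*sin(u)^2 - 23.468211*sin(u) + 25.760106)/(-1.96*sin(u)^2 + 3.23*sin(u) + 2.79)^3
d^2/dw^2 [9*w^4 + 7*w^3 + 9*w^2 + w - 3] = 108*w^2 + 42*w + 18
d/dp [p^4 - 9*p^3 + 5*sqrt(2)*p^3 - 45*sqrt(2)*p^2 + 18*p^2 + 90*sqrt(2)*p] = 4*p^3 - 27*p^2 + 15*sqrt(2)*p^2 - 90*sqrt(2)*p + 36*p + 90*sqrt(2)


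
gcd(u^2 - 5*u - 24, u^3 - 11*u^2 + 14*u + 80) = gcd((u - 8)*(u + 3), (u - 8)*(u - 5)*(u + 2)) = u - 8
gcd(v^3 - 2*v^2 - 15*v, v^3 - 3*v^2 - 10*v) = v^2 - 5*v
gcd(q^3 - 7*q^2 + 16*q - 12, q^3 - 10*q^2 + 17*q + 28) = 1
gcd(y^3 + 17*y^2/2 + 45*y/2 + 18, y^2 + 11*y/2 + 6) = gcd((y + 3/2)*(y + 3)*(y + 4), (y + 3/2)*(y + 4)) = y^2 + 11*y/2 + 6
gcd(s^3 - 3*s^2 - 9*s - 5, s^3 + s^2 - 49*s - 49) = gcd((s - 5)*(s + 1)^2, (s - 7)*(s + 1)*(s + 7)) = s + 1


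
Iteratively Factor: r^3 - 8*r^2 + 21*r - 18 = (r - 2)*(r^2 - 6*r + 9) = (r - 3)*(r - 2)*(r - 3)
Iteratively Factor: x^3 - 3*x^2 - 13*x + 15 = (x - 1)*(x^2 - 2*x - 15) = (x - 5)*(x - 1)*(x + 3)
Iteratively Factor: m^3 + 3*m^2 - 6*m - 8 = (m + 4)*(m^2 - m - 2) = (m + 1)*(m + 4)*(m - 2)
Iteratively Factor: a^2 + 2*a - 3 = (a + 3)*(a - 1)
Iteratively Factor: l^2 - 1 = (l + 1)*(l - 1)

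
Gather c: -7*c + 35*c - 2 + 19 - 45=28*c - 28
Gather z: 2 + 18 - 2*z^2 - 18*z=-2*z^2 - 18*z + 20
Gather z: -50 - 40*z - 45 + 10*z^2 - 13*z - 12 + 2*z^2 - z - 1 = 12*z^2 - 54*z - 108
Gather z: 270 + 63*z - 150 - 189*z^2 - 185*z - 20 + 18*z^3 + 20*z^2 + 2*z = 18*z^3 - 169*z^2 - 120*z + 100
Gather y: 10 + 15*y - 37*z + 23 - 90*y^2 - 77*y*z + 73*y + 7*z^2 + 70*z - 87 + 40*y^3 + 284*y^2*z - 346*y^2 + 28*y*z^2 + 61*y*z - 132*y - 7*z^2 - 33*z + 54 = 40*y^3 + y^2*(284*z - 436) + y*(28*z^2 - 16*z - 44)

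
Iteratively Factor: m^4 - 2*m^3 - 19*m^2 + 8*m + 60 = (m + 3)*(m^3 - 5*m^2 - 4*m + 20) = (m + 2)*(m + 3)*(m^2 - 7*m + 10) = (m - 2)*(m + 2)*(m + 3)*(m - 5)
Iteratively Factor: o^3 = (o)*(o^2) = o^2*(o)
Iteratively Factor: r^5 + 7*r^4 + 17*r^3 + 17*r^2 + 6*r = (r + 1)*(r^4 + 6*r^3 + 11*r^2 + 6*r) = (r + 1)^2*(r^3 + 5*r^2 + 6*r) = (r + 1)^2*(r + 3)*(r^2 + 2*r) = r*(r + 1)^2*(r + 3)*(r + 2)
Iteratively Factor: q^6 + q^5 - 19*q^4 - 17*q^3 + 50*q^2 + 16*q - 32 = (q + 4)*(q^5 - 3*q^4 - 7*q^3 + 11*q^2 + 6*q - 8) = (q - 4)*(q + 4)*(q^4 + q^3 - 3*q^2 - q + 2) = (q - 4)*(q - 1)*(q + 4)*(q^3 + 2*q^2 - q - 2) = (q - 4)*(q - 1)^2*(q + 4)*(q^2 + 3*q + 2) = (q - 4)*(q - 1)^2*(q + 1)*(q + 4)*(q + 2)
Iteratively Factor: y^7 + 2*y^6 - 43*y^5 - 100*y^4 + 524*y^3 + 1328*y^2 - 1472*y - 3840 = (y - 4)*(y^6 + 6*y^5 - 19*y^4 - 176*y^3 - 180*y^2 + 608*y + 960) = (y - 4)*(y + 4)*(y^5 + 2*y^4 - 27*y^3 - 68*y^2 + 92*y + 240) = (y - 4)*(y + 3)*(y + 4)*(y^4 - y^3 - 24*y^2 + 4*y + 80) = (y - 4)*(y + 2)*(y + 3)*(y + 4)*(y^3 - 3*y^2 - 18*y + 40) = (y - 4)*(y + 2)*(y + 3)*(y + 4)^2*(y^2 - 7*y + 10) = (y - 4)*(y - 2)*(y + 2)*(y + 3)*(y + 4)^2*(y - 5)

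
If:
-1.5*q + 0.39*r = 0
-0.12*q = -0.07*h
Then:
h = 0.445714285714286*r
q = 0.26*r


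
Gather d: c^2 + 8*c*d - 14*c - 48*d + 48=c^2 - 14*c + d*(8*c - 48) + 48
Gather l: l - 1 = l - 1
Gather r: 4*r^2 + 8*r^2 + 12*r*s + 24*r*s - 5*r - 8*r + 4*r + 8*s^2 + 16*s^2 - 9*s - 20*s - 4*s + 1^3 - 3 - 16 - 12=12*r^2 + r*(36*s - 9) + 24*s^2 - 33*s - 30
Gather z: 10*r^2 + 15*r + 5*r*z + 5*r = 10*r^2 + 5*r*z + 20*r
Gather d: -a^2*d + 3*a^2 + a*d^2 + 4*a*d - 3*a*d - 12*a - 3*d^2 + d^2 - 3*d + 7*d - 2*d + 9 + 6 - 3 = 3*a^2 - 12*a + d^2*(a - 2) + d*(-a^2 + a + 2) + 12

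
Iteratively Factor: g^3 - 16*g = (g + 4)*(g^2 - 4*g) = (g - 4)*(g + 4)*(g)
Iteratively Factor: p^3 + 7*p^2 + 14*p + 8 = (p + 1)*(p^2 + 6*p + 8) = (p + 1)*(p + 4)*(p + 2)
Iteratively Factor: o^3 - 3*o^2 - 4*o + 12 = (o - 2)*(o^2 - o - 6) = (o - 2)*(o + 2)*(o - 3)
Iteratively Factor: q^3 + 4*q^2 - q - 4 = (q - 1)*(q^2 + 5*q + 4) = (q - 1)*(q + 1)*(q + 4)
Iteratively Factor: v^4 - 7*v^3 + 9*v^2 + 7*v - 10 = (v - 1)*(v^3 - 6*v^2 + 3*v + 10) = (v - 1)*(v + 1)*(v^2 - 7*v + 10) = (v - 2)*(v - 1)*(v + 1)*(v - 5)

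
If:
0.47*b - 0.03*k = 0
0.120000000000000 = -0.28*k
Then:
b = -0.03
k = -0.43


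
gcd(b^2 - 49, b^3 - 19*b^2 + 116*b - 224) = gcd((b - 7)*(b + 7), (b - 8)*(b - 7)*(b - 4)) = b - 7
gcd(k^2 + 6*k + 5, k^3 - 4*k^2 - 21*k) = 1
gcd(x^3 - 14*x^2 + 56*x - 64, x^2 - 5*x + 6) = x - 2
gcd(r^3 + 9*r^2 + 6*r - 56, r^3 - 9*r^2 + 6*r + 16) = r - 2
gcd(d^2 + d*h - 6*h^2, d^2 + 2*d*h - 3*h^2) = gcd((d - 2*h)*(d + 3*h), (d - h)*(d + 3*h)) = d + 3*h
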